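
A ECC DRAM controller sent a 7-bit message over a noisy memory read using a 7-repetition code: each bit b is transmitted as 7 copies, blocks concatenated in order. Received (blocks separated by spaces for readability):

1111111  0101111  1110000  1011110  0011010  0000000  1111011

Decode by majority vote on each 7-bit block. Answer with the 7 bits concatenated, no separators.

Block 1 (1111111): 7 ones → 1
Block 2 (0101111): 5 ones → 1
Block 3 (1110000): 3 ones → 0
Block 4 (1011110): 5 ones → 1
Block 5 (0011010): 3 ones → 0
Block 6 (0000000): 0 ones → 0
Block 7 (1111011): 6 ones → 1

1101001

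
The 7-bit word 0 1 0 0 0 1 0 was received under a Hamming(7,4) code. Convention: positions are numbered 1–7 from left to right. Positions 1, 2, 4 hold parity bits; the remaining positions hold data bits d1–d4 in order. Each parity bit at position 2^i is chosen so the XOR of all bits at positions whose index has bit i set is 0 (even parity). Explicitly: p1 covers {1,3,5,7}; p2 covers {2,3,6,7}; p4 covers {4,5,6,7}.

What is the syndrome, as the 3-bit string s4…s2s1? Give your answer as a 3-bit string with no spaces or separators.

100

s1 (pos 1,3,5,7): 0⊕0⊕0⊕0 = 0
s2 (pos 2,3,6,7): 1⊕0⊕1⊕0 = 0
s4 (pos 4,5,6,7): 0⊕0⊕1⊕0 = 1
Syndrome s4…s1 = 100 → error at position 4.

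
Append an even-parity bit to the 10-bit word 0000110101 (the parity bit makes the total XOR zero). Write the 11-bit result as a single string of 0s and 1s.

00001101010

XOR of the 10 data bits: 0⊕0⊕0⊕0⊕1⊕1⊕0⊕1⊕0⊕1 = 0
Parity bit = 0 (so all 11 bits XOR to 0).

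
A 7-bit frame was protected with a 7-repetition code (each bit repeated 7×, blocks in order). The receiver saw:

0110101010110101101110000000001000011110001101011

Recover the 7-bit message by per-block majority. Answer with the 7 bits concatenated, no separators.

1110011

Block 1 (0110101): 4 ones → 1
Block 2 (0101101): 4 ones → 1
Block 3 (0110111): 5 ones → 1
Block 4 (0000000): 0 ones → 0
Block 5 (0010000): 1 one → 0
Block 6 (1111000): 4 ones → 1
Block 7 (1101011): 5 ones → 1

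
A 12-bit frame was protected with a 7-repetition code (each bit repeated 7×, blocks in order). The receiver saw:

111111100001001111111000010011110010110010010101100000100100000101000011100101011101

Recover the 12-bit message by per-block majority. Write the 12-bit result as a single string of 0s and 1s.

Block 1 (1111111): 7 ones → 1
Block 2 (0000100): 1 one → 0
Block 3 (1111111): 7 ones → 1
Block 4 (0000100): 1 one → 0
Block 5 (1111001): 5 ones → 1
Block 6 (0110010): 3 ones → 0
Block 7 (0101011): 4 ones → 1
Block 8 (0000010): 1 one → 0
Block 9 (0100000): 1 one → 0
Block 10 (1010000): 2 ones → 0
Block 11 (1110010): 4 ones → 1
Block 12 (1011101): 5 ones → 1

101010100011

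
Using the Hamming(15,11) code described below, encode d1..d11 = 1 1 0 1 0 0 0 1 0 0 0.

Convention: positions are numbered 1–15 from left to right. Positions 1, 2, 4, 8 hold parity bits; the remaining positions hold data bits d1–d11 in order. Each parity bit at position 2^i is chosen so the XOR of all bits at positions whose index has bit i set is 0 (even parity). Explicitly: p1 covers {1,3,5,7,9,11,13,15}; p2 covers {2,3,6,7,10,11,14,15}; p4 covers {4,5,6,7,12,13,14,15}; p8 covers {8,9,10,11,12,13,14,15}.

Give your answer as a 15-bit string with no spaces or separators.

Place data at non-parity positions: p1 p2 1 p4 1 0 1 p8 0 0 0 1 0 0 0
p1 (pos 1,3,5,7,9,11,13,15): XOR of data positions = 1⊕1⊕1⊕0⊕0⊕0⊕0 = 1
p2 (pos 2,3,6,7,10,11,14,15): XOR of data positions = 1⊕0⊕1⊕0⊕0⊕0⊕0 = 0
p4 (pos 4,5,6,7,12,13,14,15): XOR of data positions = 1⊕0⊕1⊕1⊕0⊕0⊕0 = 1
p8 (pos 8,9,10,11,12,13,14,15): XOR of data positions = 0⊕0⊕0⊕1⊕0⊕0⊕0 = 1
Codeword: 101110110001000

101110110001000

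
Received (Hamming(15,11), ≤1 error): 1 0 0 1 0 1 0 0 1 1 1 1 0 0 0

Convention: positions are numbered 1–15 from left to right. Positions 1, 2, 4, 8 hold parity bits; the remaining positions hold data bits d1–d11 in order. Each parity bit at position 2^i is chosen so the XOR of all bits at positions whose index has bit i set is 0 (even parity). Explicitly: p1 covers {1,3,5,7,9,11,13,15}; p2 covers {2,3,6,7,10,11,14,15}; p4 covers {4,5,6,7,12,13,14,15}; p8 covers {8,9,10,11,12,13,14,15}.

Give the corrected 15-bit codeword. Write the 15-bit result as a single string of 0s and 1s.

100101101111000

s1 (pos 1,3,5,7,9,11,13,15): 1⊕0⊕0⊕0⊕1⊕1⊕0⊕0 = 1
s2 (pos 2,3,6,7,10,11,14,15): 0⊕0⊕1⊕0⊕1⊕1⊕0⊕0 = 1
s4 (pos 4,5,6,7,12,13,14,15): 1⊕0⊕1⊕0⊕1⊕0⊕0⊕0 = 1
s8 (pos 8,9,10,11,12,13,14,15): 0⊕1⊕1⊕1⊕1⊕0⊕0⊕0 = 0
Syndrome s8…s1 = 0111 → error at position 7.
Flip position 7: 100101001111000 → 100101101111000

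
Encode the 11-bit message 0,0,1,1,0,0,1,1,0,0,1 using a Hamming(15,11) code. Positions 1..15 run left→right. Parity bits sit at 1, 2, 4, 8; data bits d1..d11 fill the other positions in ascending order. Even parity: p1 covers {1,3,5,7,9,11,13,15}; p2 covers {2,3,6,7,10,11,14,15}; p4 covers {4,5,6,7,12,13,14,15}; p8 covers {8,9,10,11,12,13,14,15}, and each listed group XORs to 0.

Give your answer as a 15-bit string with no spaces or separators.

Place data at non-parity positions: p1 p2 0 p4 0 1 1 p8 0 0 1 1 0 0 1
p1 (pos 1,3,5,7,9,11,13,15): XOR of data positions = 0⊕0⊕1⊕0⊕1⊕0⊕1 = 1
p2 (pos 2,3,6,7,10,11,14,15): XOR of data positions = 0⊕1⊕1⊕0⊕1⊕0⊕1 = 0
p4 (pos 4,5,6,7,12,13,14,15): XOR of data positions = 0⊕1⊕1⊕1⊕0⊕0⊕1 = 0
p8 (pos 8,9,10,11,12,13,14,15): XOR of data positions = 0⊕0⊕1⊕1⊕0⊕0⊕1 = 1
Codeword: 100001110011001

100001110011001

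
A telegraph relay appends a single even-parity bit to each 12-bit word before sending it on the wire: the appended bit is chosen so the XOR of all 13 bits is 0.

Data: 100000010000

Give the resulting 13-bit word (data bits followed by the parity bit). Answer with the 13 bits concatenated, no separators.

1000000100000

XOR of the 12 data bits: 1⊕0⊕0⊕0⊕0⊕0⊕0⊕1⊕0⊕0⊕0⊕0 = 0
Parity bit = 0 (so all 13 bits XOR to 0).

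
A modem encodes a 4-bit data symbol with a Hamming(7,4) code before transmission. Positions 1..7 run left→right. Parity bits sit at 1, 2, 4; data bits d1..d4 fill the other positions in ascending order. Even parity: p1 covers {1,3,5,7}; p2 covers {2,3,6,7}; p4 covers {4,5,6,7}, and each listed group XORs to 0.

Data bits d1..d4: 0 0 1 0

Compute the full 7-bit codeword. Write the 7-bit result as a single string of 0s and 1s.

Place data at non-parity positions: p1 p2 0 p4 0 1 0
p1 (pos 1,3,5,7): XOR of data positions = 0⊕0⊕0 = 0
p2 (pos 2,3,6,7): XOR of data positions = 0⊕1⊕0 = 1
p4 (pos 4,5,6,7): XOR of data positions = 0⊕1⊕0 = 1
Codeword: 0101010

0101010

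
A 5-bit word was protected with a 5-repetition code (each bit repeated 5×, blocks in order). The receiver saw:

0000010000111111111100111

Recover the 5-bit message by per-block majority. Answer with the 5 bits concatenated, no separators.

00111

Block 1 (00000): 0 ones → 0
Block 2 (10000): 1 one → 0
Block 3 (11111): 5 ones → 1
Block 4 (11111): 5 ones → 1
Block 5 (00111): 3 ones → 1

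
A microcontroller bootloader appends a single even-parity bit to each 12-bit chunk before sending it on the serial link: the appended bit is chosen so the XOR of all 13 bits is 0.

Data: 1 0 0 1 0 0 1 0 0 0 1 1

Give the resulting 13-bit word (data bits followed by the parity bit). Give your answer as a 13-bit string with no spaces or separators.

XOR of the 12 data bits: 1⊕0⊕0⊕1⊕0⊕0⊕1⊕0⊕0⊕0⊕1⊕1 = 1
Parity bit = 1 (so all 13 bits XOR to 0).

1001001000111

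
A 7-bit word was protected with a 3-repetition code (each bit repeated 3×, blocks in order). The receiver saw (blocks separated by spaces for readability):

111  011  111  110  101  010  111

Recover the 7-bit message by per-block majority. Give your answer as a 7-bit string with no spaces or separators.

Block 1 (111): 3 ones → 1
Block 2 (011): 2 ones → 1
Block 3 (111): 3 ones → 1
Block 4 (110): 2 ones → 1
Block 5 (101): 2 ones → 1
Block 6 (010): 1 one → 0
Block 7 (111): 3 ones → 1

1111101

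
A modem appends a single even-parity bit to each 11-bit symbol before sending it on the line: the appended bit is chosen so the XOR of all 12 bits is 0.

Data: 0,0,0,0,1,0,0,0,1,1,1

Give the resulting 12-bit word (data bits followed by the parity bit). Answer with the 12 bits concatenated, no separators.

000010001110

XOR of the 11 data bits: 0⊕0⊕0⊕0⊕1⊕0⊕0⊕0⊕1⊕1⊕1 = 0
Parity bit = 0 (so all 12 bits XOR to 0).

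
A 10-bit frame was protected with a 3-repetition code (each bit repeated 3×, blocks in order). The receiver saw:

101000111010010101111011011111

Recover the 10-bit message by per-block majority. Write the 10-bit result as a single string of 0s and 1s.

1010011111

Block 1 (101): 2 ones → 1
Block 2 (000): 0 ones → 0
Block 3 (111): 3 ones → 1
Block 4 (010): 1 one → 0
Block 5 (010): 1 one → 0
Block 6 (101): 2 ones → 1
Block 7 (111): 3 ones → 1
Block 8 (011): 2 ones → 1
Block 9 (011): 2 ones → 1
Block 10 (111): 3 ones → 1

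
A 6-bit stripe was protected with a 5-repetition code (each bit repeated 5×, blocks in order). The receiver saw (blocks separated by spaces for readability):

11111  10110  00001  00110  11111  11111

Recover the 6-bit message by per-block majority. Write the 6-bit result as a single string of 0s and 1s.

Block 1 (11111): 5 ones → 1
Block 2 (10110): 3 ones → 1
Block 3 (00001): 1 one → 0
Block 4 (00110): 2 ones → 0
Block 5 (11111): 5 ones → 1
Block 6 (11111): 5 ones → 1

110011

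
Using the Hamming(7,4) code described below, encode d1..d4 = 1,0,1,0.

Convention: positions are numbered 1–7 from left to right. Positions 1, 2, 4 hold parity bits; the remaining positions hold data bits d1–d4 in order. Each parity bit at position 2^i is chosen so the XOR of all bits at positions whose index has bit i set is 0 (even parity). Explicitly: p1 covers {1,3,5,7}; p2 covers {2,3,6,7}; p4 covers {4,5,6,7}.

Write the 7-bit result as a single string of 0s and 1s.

1011010

Place data at non-parity positions: p1 p2 1 p4 0 1 0
p1 (pos 1,3,5,7): XOR of data positions = 1⊕0⊕0 = 1
p2 (pos 2,3,6,7): XOR of data positions = 1⊕1⊕0 = 0
p4 (pos 4,5,6,7): XOR of data positions = 0⊕1⊕0 = 1
Codeword: 1011010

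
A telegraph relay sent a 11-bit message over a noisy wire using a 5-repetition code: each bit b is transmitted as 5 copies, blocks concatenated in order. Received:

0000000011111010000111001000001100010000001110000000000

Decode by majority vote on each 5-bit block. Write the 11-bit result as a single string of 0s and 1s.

Block 1 (00000): 0 ones → 0
Block 2 (00011): 2 ones → 0
Block 3 (11101): 4 ones → 1
Block 4 (00001): 1 one → 0
Block 5 (11001): 3 ones → 1
Block 6 (00000): 0 ones → 0
Block 7 (11000): 2 ones → 0
Block 8 (10000): 1 one → 0
Block 9 (00111): 3 ones → 1
Block 10 (00000): 0 ones → 0
Block 11 (00000): 0 ones → 0

00101000100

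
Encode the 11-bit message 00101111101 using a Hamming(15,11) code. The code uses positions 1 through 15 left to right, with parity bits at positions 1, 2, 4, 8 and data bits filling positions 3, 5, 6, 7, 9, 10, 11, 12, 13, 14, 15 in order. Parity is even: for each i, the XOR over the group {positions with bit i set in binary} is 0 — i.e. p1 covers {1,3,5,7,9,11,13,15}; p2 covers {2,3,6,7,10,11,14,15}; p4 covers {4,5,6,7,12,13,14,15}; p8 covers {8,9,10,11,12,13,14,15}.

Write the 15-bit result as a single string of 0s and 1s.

Place data at non-parity positions: p1 p2 0 p4 0 1 0 p8 1 1 1 1 1 0 1
p1 (pos 1,3,5,7,9,11,13,15): XOR of data positions = 0⊕0⊕0⊕1⊕1⊕1⊕1 = 0
p2 (pos 2,3,6,7,10,11,14,15): XOR of data positions = 0⊕1⊕0⊕1⊕1⊕0⊕1 = 0
p4 (pos 4,5,6,7,12,13,14,15): XOR of data positions = 0⊕1⊕0⊕1⊕1⊕0⊕1 = 0
p8 (pos 8,9,10,11,12,13,14,15): XOR of data positions = 1⊕1⊕1⊕1⊕1⊕0⊕1 = 0
Codeword: 000001001111101

000001001111101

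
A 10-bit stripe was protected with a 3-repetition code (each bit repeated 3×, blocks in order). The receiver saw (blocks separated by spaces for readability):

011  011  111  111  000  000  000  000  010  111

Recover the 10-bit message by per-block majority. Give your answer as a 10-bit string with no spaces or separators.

Block 1 (011): 2 ones → 1
Block 2 (011): 2 ones → 1
Block 3 (111): 3 ones → 1
Block 4 (111): 3 ones → 1
Block 5 (000): 0 ones → 0
Block 6 (000): 0 ones → 0
Block 7 (000): 0 ones → 0
Block 8 (000): 0 ones → 0
Block 9 (010): 1 one → 0
Block 10 (111): 3 ones → 1

1111000001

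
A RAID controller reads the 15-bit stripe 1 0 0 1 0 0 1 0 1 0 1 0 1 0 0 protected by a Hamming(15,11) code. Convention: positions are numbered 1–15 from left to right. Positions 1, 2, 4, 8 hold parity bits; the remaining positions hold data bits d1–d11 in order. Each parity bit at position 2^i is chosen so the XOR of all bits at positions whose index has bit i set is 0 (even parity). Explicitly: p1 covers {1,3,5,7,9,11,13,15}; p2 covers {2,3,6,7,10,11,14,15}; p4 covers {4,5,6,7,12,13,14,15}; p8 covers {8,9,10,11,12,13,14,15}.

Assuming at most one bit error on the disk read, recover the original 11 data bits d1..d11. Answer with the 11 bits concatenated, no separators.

00011010000

s1 (pos 1,3,5,7,9,11,13,15): 1⊕0⊕0⊕1⊕1⊕1⊕1⊕0 = 1
s2 (pos 2,3,6,7,10,11,14,15): 0⊕0⊕0⊕1⊕0⊕1⊕0⊕0 = 0
s4 (pos 4,5,6,7,12,13,14,15): 1⊕0⊕0⊕1⊕0⊕1⊕0⊕0 = 1
s8 (pos 8,9,10,11,12,13,14,15): 0⊕1⊕0⊕1⊕0⊕1⊕0⊕0 = 1
Syndrome s8…s1 = 1101 → error at position 13.
Flip position 13: 100100101010100 → 100100101010000
Read data bits from positions 3,5,6,7,9,10,11,12,13,14,15: 00011010000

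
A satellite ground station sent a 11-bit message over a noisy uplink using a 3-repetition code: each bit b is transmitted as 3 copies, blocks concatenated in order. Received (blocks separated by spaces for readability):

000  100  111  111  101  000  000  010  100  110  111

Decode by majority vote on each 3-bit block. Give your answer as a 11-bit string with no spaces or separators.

00111000011

Block 1 (000): 0 ones → 0
Block 2 (100): 1 one → 0
Block 3 (111): 3 ones → 1
Block 4 (111): 3 ones → 1
Block 5 (101): 2 ones → 1
Block 6 (000): 0 ones → 0
Block 7 (000): 0 ones → 0
Block 8 (010): 1 one → 0
Block 9 (100): 1 one → 0
Block 10 (110): 2 ones → 1
Block 11 (111): 3 ones → 1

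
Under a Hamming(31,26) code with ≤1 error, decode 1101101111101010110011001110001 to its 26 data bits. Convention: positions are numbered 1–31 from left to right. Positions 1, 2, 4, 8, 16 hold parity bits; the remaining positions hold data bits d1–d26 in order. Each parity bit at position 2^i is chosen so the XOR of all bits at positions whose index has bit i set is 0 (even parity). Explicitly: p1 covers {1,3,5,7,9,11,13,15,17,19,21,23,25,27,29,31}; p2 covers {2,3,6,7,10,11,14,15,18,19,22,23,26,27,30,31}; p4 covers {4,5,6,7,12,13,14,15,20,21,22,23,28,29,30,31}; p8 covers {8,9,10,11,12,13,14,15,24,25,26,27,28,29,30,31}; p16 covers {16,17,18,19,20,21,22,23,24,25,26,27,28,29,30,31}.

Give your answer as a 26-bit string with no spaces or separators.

01011110101110011001110001

s1 (pos 1,3,5,7,9,11,13,15,17,19,21,23,25,27,29,31): 1⊕0⊕1⊕1⊕1⊕1⊕1⊕1⊕1⊕0⊕1⊕0⊕1⊕1⊕0⊕1 = 0
s2 (pos 2,3,6,7,10,11,14,15,18,19,22,23,26,27,30,31): 1⊕0⊕0⊕1⊕1⊕1⊕0⊕1⊕1⊕0⊕1⊕0⊕1⊕1⊕0⊕1 = 0
s4 (pos 4,5,6,7,12,13,14,15,20,21,22,23,28,29,30,31): 1⊕1⊕0⊕1⊕0⊕1⊕0⊕1⊕0⊕1⊕1⊕0⊕0⊕0⊕0⊕1 = 0
s8 (pos 8,9,10,11,12,13,14,15,24,25,26,27,28,29,30,31): 1⊕1⊕1⊕1⊕0⊕1⊕0⊕1⊕0⊕1⊕1⊕1⊕0⊕0⊕0⊕1 = 0
s16 (pos 16,17,18,19,20,21,22,23,24,25,26,27,28,29,30,31): 0⊕1⊕1⊕0⊕0⊕1⊕1⊕0⊕0⊕1⊕1⊕1⊕0⊕0⊕0⊕1 = 0
Syndrome s16…s1 = 00000 → no error.
Read data bits from positions 3,5,6,7,9,10,11,12,13,14,15,17,18,19,20,21,22,23,24,25,26,27,28,29,30,31: 01011110101110011001110001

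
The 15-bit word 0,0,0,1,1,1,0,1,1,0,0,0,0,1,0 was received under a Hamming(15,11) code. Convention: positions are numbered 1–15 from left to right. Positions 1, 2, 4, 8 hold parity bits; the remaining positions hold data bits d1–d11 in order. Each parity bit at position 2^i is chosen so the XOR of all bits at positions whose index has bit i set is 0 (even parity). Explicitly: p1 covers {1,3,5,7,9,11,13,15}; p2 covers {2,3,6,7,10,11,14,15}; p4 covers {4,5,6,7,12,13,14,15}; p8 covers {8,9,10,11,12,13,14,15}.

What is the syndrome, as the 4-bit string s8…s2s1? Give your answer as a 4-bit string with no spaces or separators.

1000

s1 (pos 1,3,5,7,9,11,13,15): 0⊕0⊕1⊕0⊕1⊕0⊕0⊕0 = 0
s2 (pos 2,3,6,7,10,11,14,15): 0⊕0⊕1⊕0⊕0⊕0⊕1⊕0 = 0
s4 (pos 4,5,6,7,12,13,14,15): 1⊕1⊕1⊕0⊕0⊕0⊕1⊕0 = 0
s8 (pos 8,9,10,11,12,13,14,15): 1⊕1⊕0⊕0⊕0⊕0⊕1⊕0 = 1
Syndrome s8…s1 = 1000 → error at position 8.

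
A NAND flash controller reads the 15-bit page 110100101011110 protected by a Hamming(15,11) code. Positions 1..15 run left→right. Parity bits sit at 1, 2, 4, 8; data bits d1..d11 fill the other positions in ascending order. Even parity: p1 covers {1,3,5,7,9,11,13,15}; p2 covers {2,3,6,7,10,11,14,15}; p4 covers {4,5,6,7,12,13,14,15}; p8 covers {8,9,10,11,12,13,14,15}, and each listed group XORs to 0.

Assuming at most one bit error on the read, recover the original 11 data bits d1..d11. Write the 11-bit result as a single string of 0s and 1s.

00011011010

s1 (pos 1,3,5,7,9,11,13,15): 1⊕0⊕0⊕1⊕1⊕1⊕1⊕0 = 1
s2 (pos 2,3,6,7,10,11,14,15): 1⊕0⊕0⊕1⊕0⊕1⊕1⊕0 = 0
s4 (pos 4,5,6,7,12,13,14,15): 1⊕0⊕0⊕1⊕1⊕1⊕1⊕0 = 1
s8 (pos 8,9,10,11,12,13,14,15): 0⊕1⊕0⊕1⊕1⊕1⊕1⊕0 = 1
Syndrome s8…s1 = 1101 → error at position 13.
Flip position 13: 110100101011110 → 110100101011010
Read data bits from positions 3,5,6,7,9,10,11,12,13,14,15: 00011011010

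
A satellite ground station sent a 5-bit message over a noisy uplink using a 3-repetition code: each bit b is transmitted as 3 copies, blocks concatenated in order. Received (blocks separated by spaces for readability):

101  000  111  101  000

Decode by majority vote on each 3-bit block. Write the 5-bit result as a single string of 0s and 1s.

Block 1 (101): 2 ones → 1
Block 2 (000): 0 ones → 0
Block 3 (111): 3 ones → 1
Block 4 (101): 2 ones → 1
Block 5 (000): 0 ones → 0

10110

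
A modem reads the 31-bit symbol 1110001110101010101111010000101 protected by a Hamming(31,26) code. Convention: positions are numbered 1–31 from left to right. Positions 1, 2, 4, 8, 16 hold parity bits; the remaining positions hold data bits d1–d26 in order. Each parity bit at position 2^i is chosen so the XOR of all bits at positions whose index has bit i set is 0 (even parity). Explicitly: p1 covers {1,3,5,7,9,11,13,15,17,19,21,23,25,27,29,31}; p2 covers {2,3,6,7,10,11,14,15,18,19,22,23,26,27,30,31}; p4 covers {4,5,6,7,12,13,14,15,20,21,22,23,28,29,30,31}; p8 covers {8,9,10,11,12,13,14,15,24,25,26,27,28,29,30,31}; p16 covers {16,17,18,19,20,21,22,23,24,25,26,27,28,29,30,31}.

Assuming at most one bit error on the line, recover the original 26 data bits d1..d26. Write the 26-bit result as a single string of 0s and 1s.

10011010101101111010000101

s1 (pos 1,3,5,7,9,11,13,15,17,19,21,23,25,27,29,31): 1⊕1⊕0⊕1⊕1⊕1⊕1⊕1⊕1⊕1⊕1⊕0⊕0⊕0⊕1⊕1 = 0
s2 (pos 2,3,6,7,10,11,14,15,18,19,22,23,26,27,30,31): 1⊕1⊕0⊕1⊕0⊕1⊕0⊕1⊕0⊕1⊕1⊕0⊕0⊕0⊕0⊕1 = 0
s4 (pos 4,5,6,7,12,13,14,15,20,21,22,23,28,29,30,31): 0⊕0⊕0⊕1⊕0⊕1⊕0⊕1⊕1⊕1⊕1⊕0⊕0⊕1⊕0⊕1 = 0
s8 (pos 8,9,10,11,12,13,14,15,24,25,26,27,28,29,30,31): 1⊕1⊕0⊕1⊕0⊕1⊕0⊕1⊕1⊕0⊕0⊕0⊕0⊕1⊕0⊕1 = 0
s16 (pos 16,17,18,19,20,21,22,23,24,25,26,27,28,29,30,31): 0⊕1⊕0⊕1⊕1⊕1⊕1⊕0⊕1⊕0⊕0⊕0⊕0⊕1⊕0⊕1 = 0
Syndrome s16…s1 = 00000 → no error.
Read data bits from positions 3,5,6,7,9,10,11,12,13,14,15,17,18,19,20,21,22,23,24,25,26,27,28,29,30,31: 10011010101101111010000101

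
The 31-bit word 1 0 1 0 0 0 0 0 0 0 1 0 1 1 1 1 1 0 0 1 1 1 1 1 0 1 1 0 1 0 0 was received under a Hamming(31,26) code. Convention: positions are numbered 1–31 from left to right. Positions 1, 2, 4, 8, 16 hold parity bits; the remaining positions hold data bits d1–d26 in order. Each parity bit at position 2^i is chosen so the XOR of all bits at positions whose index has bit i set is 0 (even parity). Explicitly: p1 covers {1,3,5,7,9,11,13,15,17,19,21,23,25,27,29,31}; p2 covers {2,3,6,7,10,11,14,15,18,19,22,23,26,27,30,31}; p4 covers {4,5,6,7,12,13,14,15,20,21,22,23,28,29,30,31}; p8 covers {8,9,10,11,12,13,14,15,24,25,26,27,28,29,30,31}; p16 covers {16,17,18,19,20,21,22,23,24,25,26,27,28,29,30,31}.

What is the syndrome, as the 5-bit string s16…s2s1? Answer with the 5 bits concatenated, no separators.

00000

s1 (pos 1,3,5,7,9,11,13,15,17,19,21,23,25,27,29,31): 1⊕1⊕0⊕0⊕0⊕1⊕1⊕1⊕1⊕0⊕1⊕1⊕0⊕1⊕1⊕0 = 0
s2 (pos 2,3,6,7,10,11,14,15,18,19,22,23,26,27,30,31): 0⊕1⊕0⊕0⊕0⊕1⊕1⊕1⊕0⊕0⊕1⊕1⊕1⊕1⊕0⊕0 = 0
s4 (pos 4,5,6,7,12,13,14,15,20,21,22,23,28,29,30,31): 0⊕0⊕0⊕0⊕0⊕1⊕1⊕1⊕1⊕1⊕1⊕1⊕0⊕1⊕0⊕0 = 0
s8 (pos 8,9,10,11,12,13,14,15,24,25,26,27,28,29,30,31): 0⊕0⊕0⊕1⊕0⊕1⊕1⊕1⊕1⊕0⊕1⊕1⊕0⊕1⊕0⊕0 = 0
s16 (pos 16,17,18,19,20,21,22,23,24,25,26,27,28,29,30,31): 1⊕1⊕0⊕0⊕1⊕1⊕1⊕1⊕1⊕0⊕1⊕1⊕0⊕1⊕0⊕0 = 0
Syndrome s16…s1 = 00000 → no error.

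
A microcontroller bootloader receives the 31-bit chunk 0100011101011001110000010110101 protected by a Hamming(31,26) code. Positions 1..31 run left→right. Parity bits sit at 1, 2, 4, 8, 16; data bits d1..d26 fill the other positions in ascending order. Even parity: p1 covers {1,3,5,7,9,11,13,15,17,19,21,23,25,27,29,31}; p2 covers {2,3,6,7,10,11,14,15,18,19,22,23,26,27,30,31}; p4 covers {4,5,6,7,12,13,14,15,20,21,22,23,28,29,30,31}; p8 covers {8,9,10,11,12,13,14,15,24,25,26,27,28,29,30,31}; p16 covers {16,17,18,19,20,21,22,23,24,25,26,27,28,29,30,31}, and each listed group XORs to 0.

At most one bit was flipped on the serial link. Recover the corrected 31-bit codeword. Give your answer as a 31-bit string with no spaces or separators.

s1 (pos 1,3,5,7,9,11,13,15,17,19,21,23,25,27,29,31): 0⊕0⊕0⊕1⊕0⊕0⊕1⊕0⊕1⊕0⊕0⊕0⊕0⊕1⊕1⊕1 = 0
s2 (pos 2,3,6,7,10,11,14,15,18,19,22,23,26,27,30,31): 1⊕0⊕1⊕1⊕1⊕0⊕0⊕0⊕1⊕0⊕0⊕0⊕1⊕1⊕0⊕1 = 0
s4 (pos 4,5,6,7,12,13,14,15,20,21,22,23,28,29,30,31): 0⊕0⊕1⊕1⊕1⊕1⊕0⊕0⊕0⊕0⊕0⊕0⊕0⊕1⊕0⊕1 = 0
s8 (pos 8,9,10,11,12,13,14,15,24,25,26,27,28,29,30,31): 1⊕0⊕1⊕0⊕1⊕1⊕0⊕0⊕1⊕0⊕1⊕1⊕0⊕1⊕0⊕1 = 1
s16 (pos 16,17,18,19,20,21,22,23,24,25,26,27,28,29,30,31): 1⊕1⊕1⊕0⊕0⊕0⊕0⊕0⊕1⊕0⊕1⊕1⊕0⊕1⊕0⊕1 = 0
Syndrome s16…s1 = 01000 → error at position 8.
Flip position 8: 0100011101011001110000010110101 → 0100011001011001110000010110101

0100011001011001110000010110101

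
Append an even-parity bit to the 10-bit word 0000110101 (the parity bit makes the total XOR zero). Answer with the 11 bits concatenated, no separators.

XOR of the 10 data bits: 0⊕0⊕0⊕0⊕1⊕1⊕0⊕1⊕0⊕1 = 0
Parity bit = 0 (so all 11 bits XOR to 0).

00001101010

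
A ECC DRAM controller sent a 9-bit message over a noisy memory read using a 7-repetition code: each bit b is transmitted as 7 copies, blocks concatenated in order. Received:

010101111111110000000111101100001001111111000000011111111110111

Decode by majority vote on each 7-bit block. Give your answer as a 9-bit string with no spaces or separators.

Block 1 (0101011): 4 ones → 1
Block 2 (1111111): 7 ones → 1
Block 3 (0000000): 0 ones → 0
Block 4 (1111011): 6 ones → 1
Block 5 (0000100): 1 one → 0
Block 6 (1111111): 7 ones → 1
Block 7 (0000000): 0 ones → 0
Block 8 (1111111): 7 ones → 1
Block 9 (1110111): 6 ones → 1

110101011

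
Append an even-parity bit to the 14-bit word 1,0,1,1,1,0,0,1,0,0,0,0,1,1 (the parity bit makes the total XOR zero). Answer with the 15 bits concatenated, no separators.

101110010000111

XOR of the 14 data bits: 1⊕0⊕1⊕1⊕1⊕0⊕0⊕1⊕0⊕0⊕0⊕0⊕1⊕1 = 1
Parity bit = 1 (so all 15 bits XOR to 0).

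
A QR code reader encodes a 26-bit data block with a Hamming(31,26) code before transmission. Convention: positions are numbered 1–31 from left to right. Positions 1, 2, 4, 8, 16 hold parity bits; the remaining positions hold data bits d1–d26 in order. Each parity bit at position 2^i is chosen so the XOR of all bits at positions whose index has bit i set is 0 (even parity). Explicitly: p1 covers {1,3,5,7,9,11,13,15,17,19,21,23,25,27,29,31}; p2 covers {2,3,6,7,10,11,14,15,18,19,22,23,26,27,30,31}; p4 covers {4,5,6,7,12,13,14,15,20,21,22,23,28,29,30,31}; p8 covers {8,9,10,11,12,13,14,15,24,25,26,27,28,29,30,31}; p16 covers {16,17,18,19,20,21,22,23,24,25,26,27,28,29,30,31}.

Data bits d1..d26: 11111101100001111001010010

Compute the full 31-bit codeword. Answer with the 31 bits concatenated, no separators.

Place data at non-parity positions: p1 p2 1 p4 1 1 1 p8 1 1 0 1 1 0 0 p16 0 0 1 1 1 1 0 0 1 0 1 0 0 1 0
p1 (pos 1,3,5,7,9,11,13,15,17,19,21,23,25,27,29,31): XOR of data positions = 1⊕1⊕1⊕1⊕0⊕1⊕0⊕0⊕1⊕1⊕0⊕1⊕1⊕0⊕0 = 1
p2 (pos 2,3,6,7,10,11,14,15,18,19,22,23,26,27,30,31): XOR of data positions = 1⊕1⊕1⊕1⊕0⊕0⊕0⊕0⊕1⊕1⊕0⊕0⊕1⊕1⊕0 = 0
p4 (pos 4,5,6,7,12,13,14,15,20,21,22,23,28,29,30,31): XOR of data positions = 1⊕1⊕1⊕1⊕1⊕0⊕0⊕1⊕1⊕1⊕0⊕0⊕0⊕1⊕0 = 1
p8 (pos 8,9,10,11,12,13,14,15,24,25,26,27,28,29,30,31): XOR of data positions = 1⊕1⊕0⊕1⊕1⊕0⊕0⊕0⊕1⊕0⊕1⊕0⊕0⊕1⊕0 = 1
p16 (pos 16,17,18,19,20,21,22,23,24,25,26,27,28,29,30,31): XOR of data positions = 0⊕0⊕1⊕1⊕1⊕1⊕0⊕0⊕1⊕0⊕1⊕0⊕0⊕1⊕0 = 1
Codeword: 1011111111011001001111001010010

1011111111011001001111001010010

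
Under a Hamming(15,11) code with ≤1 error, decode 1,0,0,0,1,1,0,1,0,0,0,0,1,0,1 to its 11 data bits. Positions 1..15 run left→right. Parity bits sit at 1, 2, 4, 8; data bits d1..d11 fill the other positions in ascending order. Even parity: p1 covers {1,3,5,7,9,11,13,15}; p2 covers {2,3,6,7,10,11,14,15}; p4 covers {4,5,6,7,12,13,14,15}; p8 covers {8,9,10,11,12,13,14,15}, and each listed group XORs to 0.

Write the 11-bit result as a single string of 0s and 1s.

01100000101

s1 (pos 1,3,5,7,9,11,13,15): 1⊕0⊕1⊕0⊕0⊕0⊕1⊕1 = 0
s2 (pos 2,3,6,7,10,11,14,15): 0⊕0⊕1⊕0⊕0⊕0⊕0⊕1 = 0
s4 (pos 4,5,6,7,12,13,14,15): 0⊕1⊕1⊕0⊕0⊕1⊕0⊕1 = 0
s8 (pos 8,9,10,11,12,13,14,15): 1⊕0⊕0⊕0⊕0⊕1⊕0⊕1 = 1
Syndrome s8…s1 = 1000 → error at position 8.
Flip position 8: 100011010000101 → 100011000000101
Read data bits from positions 3,5,6,7,9,10,11,12,13,14,15: 01100000101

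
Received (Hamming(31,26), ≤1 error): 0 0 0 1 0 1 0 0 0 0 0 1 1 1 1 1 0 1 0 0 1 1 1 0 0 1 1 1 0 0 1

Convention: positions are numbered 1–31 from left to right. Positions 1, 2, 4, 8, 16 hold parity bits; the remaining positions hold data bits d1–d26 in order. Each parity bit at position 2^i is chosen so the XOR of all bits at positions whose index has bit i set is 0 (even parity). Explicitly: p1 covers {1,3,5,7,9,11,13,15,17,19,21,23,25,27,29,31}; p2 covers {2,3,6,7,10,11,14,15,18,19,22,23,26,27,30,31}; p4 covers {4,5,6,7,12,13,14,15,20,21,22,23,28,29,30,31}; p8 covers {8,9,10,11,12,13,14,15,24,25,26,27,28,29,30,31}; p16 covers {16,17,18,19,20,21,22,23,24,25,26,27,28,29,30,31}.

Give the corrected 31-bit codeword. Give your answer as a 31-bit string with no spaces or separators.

0001010000011111010010100111001

s1 (pos 1,3,5,7,9,11,13,15,17,19,21,23,25,27,29,31): 0⊕0⊕0⊕0⊕0⊕0⊕1⊕1⊕0⊕0⊕1⊕1⊕0⊕1⊕0⊕1 = 0
s2 (pos 2,3,6,7,10,11,14,15,18,19,22,23,26,27,30,31): 0⊕0⊕1⊕0⊕0⊕0⊕1⊕1⊕1⊕0⊕1⊕1⊕1⊕1⊕0⊕1 = 1
s4 (pos 4,5,6,7,12,13,14,15,20,21,22,23,28,29,30,31): 1⊕0⊕1⊕0⊕1⊕1⊕1⊕1⊕0⊕1⊕1⊕1⊕1⊕0⊕0⊕1 = 1
s8 (pos 8,9,10,11,12,13,14,15,24,25,26,27,28,29,30,31): 0⊕0⊕0⊕0⊕1⊕1⊕1⊕1⊕0⊕0⊕1⊕1⊕1⊕0⊕0⊕1 = 0
s16 (pos 16,17,18,19,20,21,22,23,24,25,26,27,28,29,30,31): 1⊕0⊕1⊕0⊕0⊕1⊕1⊕1⊕0⊕0⊕1⊕1⊕1⊕0⊕0⊕1 = 1
Syndrome s16…s1 = 10110 → error at position 22.
Flip position 22: 0001010000011111010011100111001 → 0001010000011111010010100111001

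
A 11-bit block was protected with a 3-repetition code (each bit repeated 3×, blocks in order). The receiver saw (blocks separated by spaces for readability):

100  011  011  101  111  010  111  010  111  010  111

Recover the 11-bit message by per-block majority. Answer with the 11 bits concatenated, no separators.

Block 1 (100): 1 one → 0
Block 2 (011): 2 ones → 1
Block 3 (011): 2 ones → 1
Block 4 (101): 2 ones → 1
Block 5 (111): 3 ones → 1
Block 6 (010): 1 one → 0
Block 7 (111): 3 ones → 1
Block 8 (010): 1 one → 0
Block 9 (111): 3 ones → 1
Block 10 (010): 1 one → 0
Block 11 (111): 3 ones → 1

01111010101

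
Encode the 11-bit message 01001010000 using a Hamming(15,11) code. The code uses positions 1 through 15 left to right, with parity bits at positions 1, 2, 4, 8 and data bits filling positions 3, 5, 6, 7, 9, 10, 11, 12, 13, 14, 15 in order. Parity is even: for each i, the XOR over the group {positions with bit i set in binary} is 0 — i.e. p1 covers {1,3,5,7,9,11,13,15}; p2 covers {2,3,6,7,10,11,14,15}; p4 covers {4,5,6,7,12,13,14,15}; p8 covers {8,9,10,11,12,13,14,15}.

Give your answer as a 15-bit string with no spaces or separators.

110110001010000

Place data at non-parity positions: p1 p2 0 p4 1 0 0 p8 1 0 1 0 0 0 0
p1 (pos 1,3,5,7,9,11,13,15): XOR of data positions = 0⊕1⊕0⊕1⊕1⊕0⊕0 = 1
p2 (pos 2,3,6,7,10,11,14,15): XOR of data positions = 0⊕0⊕0⊕0⊕1⊕0⊕0 = 1
p4 (pos 4,5,6,7,12,13,14,15): XOR of data positions = 1⊕0⊕0⊕0⊕0⊕0⊕0 = 1
p8 (pos 8,9,10,11,12,13,14,15): XOR of data positions = 1⊕0⊕1⊕0⊕0⊕0⊕0 = 0
Codeword: 110110001010000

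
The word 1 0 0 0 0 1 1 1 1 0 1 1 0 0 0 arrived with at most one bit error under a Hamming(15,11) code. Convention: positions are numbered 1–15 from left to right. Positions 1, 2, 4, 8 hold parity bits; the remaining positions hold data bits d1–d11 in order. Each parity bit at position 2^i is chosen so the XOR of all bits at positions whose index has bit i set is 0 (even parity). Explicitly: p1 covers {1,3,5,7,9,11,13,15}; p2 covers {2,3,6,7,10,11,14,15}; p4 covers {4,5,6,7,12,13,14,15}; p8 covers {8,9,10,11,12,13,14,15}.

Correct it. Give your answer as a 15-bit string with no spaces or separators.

100000111011000

s1 (pos 1,3,5,7,9,11,13,15): 1⊕0⊕0⊕1⊕1⊕1⊕0⊕0 = 0
s2 (pos 2,3,6,7,10,11,14,15): 0⊕0⊕1⊕1⊕0⊕1⊕0⊕0 = 1
s4 (pos 4,5,6,7,12,13,14,15): 0⊕0⊕1⊕1⊕1⊕0⊕0⊕0 = 1
s8 (pos 8,9,10,11,12,13,14,15): 1⊕1⊕0⊕1⊕1⊕0⊕0⊕0 = 0
Syndrome s8…s1 = 0110 → error at position 6.
Flip position 6: 100001111011000 → 100000111011000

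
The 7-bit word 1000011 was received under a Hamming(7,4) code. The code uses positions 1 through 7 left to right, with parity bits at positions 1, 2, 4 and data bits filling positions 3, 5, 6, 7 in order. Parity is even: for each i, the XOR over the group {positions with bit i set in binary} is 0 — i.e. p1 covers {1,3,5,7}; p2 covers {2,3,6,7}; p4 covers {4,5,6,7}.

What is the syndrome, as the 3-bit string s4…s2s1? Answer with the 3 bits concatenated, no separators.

000

s1 (pos 1,3,5,7): 1⊕0⊕0⊕1 = 0
s2 (pos 2,3,6,7): 0⊕0⊕1⊕1 = 0
s4 (pos 4,5,6,7): 0⊕0⊕1⊕1 = 0
Syndrome s4…s1 = 000 → no error.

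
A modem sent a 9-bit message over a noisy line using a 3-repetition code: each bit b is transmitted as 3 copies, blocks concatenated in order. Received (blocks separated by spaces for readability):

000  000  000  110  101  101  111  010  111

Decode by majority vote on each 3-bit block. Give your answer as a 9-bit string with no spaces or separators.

000111101

Block 1 (000): 0 ones → 0
Block 2 (000): 0 ones → 0
Block 3 (000): 0 ones → 0
Block 4 (110): 2 ones → 1
Block 5 (101): 2 ones → 1
Block 6 (101): 2 ones → 1
Block 7 (111): 3 ones → 1
Block 8 (010): 1 one → 0
Block 9 (111): 3 ones → 1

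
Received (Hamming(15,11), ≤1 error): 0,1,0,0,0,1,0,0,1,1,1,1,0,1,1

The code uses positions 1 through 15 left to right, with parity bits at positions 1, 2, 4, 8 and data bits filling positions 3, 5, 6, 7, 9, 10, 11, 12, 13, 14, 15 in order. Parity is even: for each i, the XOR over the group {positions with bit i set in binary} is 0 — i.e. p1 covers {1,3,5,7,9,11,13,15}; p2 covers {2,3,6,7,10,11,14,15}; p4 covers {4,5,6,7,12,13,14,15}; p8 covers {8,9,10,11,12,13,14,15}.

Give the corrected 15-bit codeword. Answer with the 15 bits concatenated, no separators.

s1 (pos 1,3,5,7,9,11,13,15): 0⊕0⊕0⊕0⊕1⊕1⊕0⊕1 = 1
s2 (pos 2,3,6,7,10,11,14,15): 1⊕0⊕1⊕0⊕1⊕1⊕1⊕1 = 0
s4 (pos 4,5,6,7,12,13,14,15): 0⊕0⊕1⊕0⊕1⊕0⊕1⊕1 = 0
s8 (pos 8,9,10,11,12,13,14,15): 0⊕1⊕1⊕1⊕1⊕0⊕1⊕1 = 0
Syndrome s8…s1 = 0001 → error at position 1.
Flip position 1: 010001001111011 → 110001001111011

110001001111011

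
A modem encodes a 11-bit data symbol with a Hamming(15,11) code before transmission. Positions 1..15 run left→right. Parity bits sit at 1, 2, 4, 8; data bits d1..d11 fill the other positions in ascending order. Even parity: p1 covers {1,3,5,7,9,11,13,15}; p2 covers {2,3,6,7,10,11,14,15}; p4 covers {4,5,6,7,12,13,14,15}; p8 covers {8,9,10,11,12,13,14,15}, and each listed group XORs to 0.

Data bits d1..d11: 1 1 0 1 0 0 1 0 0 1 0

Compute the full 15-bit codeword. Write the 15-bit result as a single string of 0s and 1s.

Place data at non-parity positions: p1 p2 1 p4 1 0 1 p8 0 0 1 0 0 1 0
p1 (pos 1,3,5,7,9,11,13,15): XOR of data positions = 1⊕1⊕1⊕0⊕1⊕0⊕0 = 0
p2 (pos 2,3,6,7,10,11,14,15): XOR of data positions = 1⊕0⊕1⊕0⊕1⊕1⊕0 = 0
p4 (pos 4,5,6,7,12,13,14,15): XOR of data positions = 1⊕0⊕1⊕0⊕0⊕1⊕0 = 1
p8 (pos 8,9,10,11,12,13,14,15): XOR of data positions = 0⊕0⊕1⊕0⊕0⊕1⊕0 = 0
Codeword: 001110100010010

001110100010010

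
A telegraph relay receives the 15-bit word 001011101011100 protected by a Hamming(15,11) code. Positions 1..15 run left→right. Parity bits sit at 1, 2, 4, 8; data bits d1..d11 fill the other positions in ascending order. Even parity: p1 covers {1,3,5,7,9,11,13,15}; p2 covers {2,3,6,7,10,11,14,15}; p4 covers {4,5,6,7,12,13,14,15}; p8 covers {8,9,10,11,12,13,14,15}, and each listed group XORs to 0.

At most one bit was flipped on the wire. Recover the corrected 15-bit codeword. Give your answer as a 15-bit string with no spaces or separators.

s1 (pos 1,3,5,7,9,11,13,15): 0⊕1⊕1⊕1⊕1⊕1⊕1⊕0 = 0
s2 (pos 2,3,6,7,10,11,14,15): 0⊕1⊕1⊕1⊕0⊕1⊕0⊕0 = 0
s4 (pos 4,5,6,7,12,13,14,15): 0⊕1⊕1⊕1⊕1⊕1⊕0⊕0 = 1
s8 (pos 8,9,10,11,12,13,14,15): 0⊕1⊕0⊕1⊕1⊕1⊕0⊕0 = 0
Syndrome s8…s1 = 0100 → error at position 4.
Flip position 4: 001011101011100 → 001111101011100

001111101011100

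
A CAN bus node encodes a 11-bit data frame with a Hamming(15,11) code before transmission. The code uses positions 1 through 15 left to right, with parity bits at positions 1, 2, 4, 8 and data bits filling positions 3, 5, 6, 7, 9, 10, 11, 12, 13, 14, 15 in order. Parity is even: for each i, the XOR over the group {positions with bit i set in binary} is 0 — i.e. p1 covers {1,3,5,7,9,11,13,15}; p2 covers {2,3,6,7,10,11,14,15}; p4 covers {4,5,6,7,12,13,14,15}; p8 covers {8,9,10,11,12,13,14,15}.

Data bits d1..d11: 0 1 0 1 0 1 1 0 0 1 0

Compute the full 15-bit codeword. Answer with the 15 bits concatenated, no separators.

100110110110010

Place data at non-parity positions: p1 p2 0 p4 1 0 1 p8 0 1 1 0 0 1 0
p1 (pos 1,3,5,7,9,11,13,15): XOR of data positions = 0⊕1⊕1⊕0⊕1⊕0⊕0 = 1
p2 (pos 2,3,6,7,10,11,14,15): XOR of data positions = 0⊕0⊕1⊕1⊕1⊕1⊕0 = 0
p4 (pos 4,5,6,7,12,13,14,15): XOR of data positions = 1⊕0⊕1⊕0⊕0⊕1⊕0 = 1
p8 (pos 8,9,10,11,12,13,14,15): XOR of data positions = 0⊕1⊕1⊕0⊕0⊕1⊕0 = 1
Codeword: 100110110110010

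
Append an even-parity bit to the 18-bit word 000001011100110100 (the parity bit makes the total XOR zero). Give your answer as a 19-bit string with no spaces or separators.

XOR of the 18 data bits: 0⊕0⊕0⊕0⊕0⊕1⊕0⊕1⊕1⊕1⊕0⊕0⊕1⊕1⊕0⊕1⊕0⊕0 = 1
Parity bit = 1 (so all 19 bits XOR to 0).

0000010111001101001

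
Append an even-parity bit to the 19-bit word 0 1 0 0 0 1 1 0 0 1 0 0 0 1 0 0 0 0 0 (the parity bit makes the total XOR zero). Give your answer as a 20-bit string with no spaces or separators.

XOR of the 19 data bits: 0⊕1⊕0⊕0⊕0⊕1⊕1⊕0⊕0⊕1⊕0⊕0⊕0⊕1⊕0⊕0⊕0⊕0⊕0 = 1
Parity bit = 1 (so all 20 bits XOR to 0).

01000110010001000001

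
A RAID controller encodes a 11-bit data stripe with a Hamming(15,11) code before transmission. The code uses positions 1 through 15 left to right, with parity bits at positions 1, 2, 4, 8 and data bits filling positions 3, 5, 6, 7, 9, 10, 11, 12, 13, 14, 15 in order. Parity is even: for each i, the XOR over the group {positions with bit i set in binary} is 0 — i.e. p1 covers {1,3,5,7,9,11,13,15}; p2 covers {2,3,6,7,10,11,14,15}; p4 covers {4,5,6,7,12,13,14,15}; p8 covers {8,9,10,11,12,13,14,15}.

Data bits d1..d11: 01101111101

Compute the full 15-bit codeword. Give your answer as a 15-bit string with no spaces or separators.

Place data at non-parity positions: p1 p2 0 p4 1 1 0 p8 1 1 1 1 1 0 1
p1 (pos 1,3,5,7,9,11,13,15): XOR of data positions = 0⊕1⊕0⊕1⊕1⊕1⊕1 = 1
p2 (pos 2,3,6,7,10,11,14,15): XOR of data positions = 0⊕1⊕0⊕1⊕1⊕0⊕1 = 0
p4 (pos 4,5,6,7,12,13,14,15): XOR of data positions = 1⊕1⊕0⊕1⊕1⊕0⊕1 = 1
p8 (pos 8,9,10,11,12,13,14,15): XOR of data positions = 1⊕1⊕1⊕1⊕1⊕0⊕1 = 0
Codeword: 100111001111101

100111001111101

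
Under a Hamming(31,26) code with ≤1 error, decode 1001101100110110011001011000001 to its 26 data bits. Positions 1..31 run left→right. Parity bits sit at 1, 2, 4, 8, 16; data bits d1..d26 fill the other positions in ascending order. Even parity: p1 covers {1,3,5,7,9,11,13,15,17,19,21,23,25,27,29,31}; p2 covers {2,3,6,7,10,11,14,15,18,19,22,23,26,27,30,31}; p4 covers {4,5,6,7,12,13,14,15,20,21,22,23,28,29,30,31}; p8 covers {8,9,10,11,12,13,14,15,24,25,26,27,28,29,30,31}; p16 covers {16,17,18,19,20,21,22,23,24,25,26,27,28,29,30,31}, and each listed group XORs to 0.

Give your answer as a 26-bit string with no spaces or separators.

01010011011011001011000001

s1 (pos 1,3,5,7,9,11,13,15,17,19,21,23,25,27,29,31): 1⊕0⊕1⊕1⊕0⊕1⊕0⊕1⊕0⊕1⊕0⊕0⊕1⊕0⊕0⊕1 = 0
s2 (pos 2,3,6,7,10,11,14,15,18,19,22,23,26,27,30,31): 0⊕0⊕0⊕1⊕0⊕1⊕1⊕1⊕1⊕1⊕1⊕0⊕0⊕0⊕0⊕1 = 0
s4 (pos 4,5,6,7,12,13,14,15,20,21,22,23,28,29,30,31): 1⊕1⊕0⊕1⊕1⊕0⊕1⊕1⊕0⊕0⊕1⊕0⊕0⊕0⊕0⊕1 = 0
s8 (pos 8,9,10,11,12,13,14,15,24,25,26,27,28,29,30,31): 1⊕0⊕0⊕1⊕1⊕0⊕1⊕1⊕1⊕1⊕0⊕0⊕0⊕0⊕0⊕1 = 0
s16 (pos 16,17,18,19,20,21,22,23,24,25,26,27,28,29,30,31): 0⊕0⊕1⊕1⊕0⊕0⊕1⊕0⊕1⊕1⊕0⊕0⊕0⊕0⊕0⊕1 = 0
Syndrome s16…s1 = 00000 → no error.
Read data bits from positions 3,5,6,7,9,10,11,12,13,14,15,17,18,19,20,21,22,23,24,25,26,27,28,29,30,31: 01010011011011001011000001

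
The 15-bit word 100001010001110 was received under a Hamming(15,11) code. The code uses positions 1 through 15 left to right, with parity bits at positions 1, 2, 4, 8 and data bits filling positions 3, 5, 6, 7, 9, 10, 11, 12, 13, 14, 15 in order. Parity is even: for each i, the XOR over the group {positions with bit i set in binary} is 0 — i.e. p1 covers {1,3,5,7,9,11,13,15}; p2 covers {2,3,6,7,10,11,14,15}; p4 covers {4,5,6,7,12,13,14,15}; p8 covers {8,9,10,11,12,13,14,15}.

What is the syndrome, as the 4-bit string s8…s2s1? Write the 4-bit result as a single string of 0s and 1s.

s1 (pos 1,3,5,7,9,11,13,15): 1⊕0⊕0⊕0⊕0⊕0⊕1⊕0 = 0
s2 (pos 2,3,6,7,10,11,14,15): 0⊕0⊕1⊕0⊕0⊕0⊕1⊕0 = 0
s4 (pos 4,5,6,7,12,13,14,15): 0⊕0⊕1⊕0⊕1⊕1⊕1⊕0 = 0
s8 (pos 8,9,10,11,12,13,14,15): 1⊕0⊕0⊕0⊕1⊕1⊕1⊕0 = 0
Syndrome s8…s1 = 0000 → no error.

0000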